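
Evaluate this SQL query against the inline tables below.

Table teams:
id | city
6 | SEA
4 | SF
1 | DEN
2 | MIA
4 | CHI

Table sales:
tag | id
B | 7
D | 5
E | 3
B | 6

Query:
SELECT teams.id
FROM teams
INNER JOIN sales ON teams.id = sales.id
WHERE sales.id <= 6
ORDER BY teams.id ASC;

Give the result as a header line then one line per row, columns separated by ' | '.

== RESULT ==
teams.id
6

Derivation:
After JOIN sales (1 rows):
teams.id | teams.city | sales.tag | sales.id
6 | SEA | B | 6
After WHERE (1 rows):
teams.id | teams.city | sales.tag | sales.id
6 | SEA | B | 6
After SELECT (1 rows):
teams.id
6
After ORDER BY (1 rows):
teams.id
6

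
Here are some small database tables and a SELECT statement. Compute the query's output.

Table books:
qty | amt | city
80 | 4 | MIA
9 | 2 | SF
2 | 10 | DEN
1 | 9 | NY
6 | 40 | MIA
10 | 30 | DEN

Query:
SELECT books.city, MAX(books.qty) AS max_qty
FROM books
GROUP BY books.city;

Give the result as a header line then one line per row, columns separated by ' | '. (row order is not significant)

After GROUP BY (4 rows):
books.city | max_qty
MIA | 80
SF | 9
DEN | 10
NY | 1

== RESULT ==
books.city | max_qty
MIA | 80
SF | 9
DEN | 10
NY | 1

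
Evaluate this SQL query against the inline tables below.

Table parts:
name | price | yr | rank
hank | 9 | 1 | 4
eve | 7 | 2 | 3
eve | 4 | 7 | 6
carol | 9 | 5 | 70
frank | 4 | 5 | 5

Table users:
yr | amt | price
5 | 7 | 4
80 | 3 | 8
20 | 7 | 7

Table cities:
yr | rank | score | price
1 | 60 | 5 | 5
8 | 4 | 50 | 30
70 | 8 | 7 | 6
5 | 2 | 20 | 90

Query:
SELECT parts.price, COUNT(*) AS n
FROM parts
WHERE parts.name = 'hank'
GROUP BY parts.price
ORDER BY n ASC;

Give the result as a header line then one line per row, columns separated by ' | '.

After WHERE (1 rows):
parts.name | parts.price | parts.yr | parts.rank
hank | 9 | 1 | 4
After GROUP BY (1 rows):
parts.price | n
9 | 1
After ORDER BY (1 rows):
parts.price | n
9 | 1

== RESULT ==
parts.price | n
9 | 1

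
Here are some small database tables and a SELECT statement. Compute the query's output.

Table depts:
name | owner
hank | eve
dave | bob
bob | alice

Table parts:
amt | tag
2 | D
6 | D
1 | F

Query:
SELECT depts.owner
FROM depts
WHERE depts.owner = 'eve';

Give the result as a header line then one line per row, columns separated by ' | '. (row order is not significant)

After WHERE (1 rows):
depts.name | depts.owner
hank | eve
After SELECT (1 rows):
depts.owner
eve

== RESULT ==
depts.owner
eve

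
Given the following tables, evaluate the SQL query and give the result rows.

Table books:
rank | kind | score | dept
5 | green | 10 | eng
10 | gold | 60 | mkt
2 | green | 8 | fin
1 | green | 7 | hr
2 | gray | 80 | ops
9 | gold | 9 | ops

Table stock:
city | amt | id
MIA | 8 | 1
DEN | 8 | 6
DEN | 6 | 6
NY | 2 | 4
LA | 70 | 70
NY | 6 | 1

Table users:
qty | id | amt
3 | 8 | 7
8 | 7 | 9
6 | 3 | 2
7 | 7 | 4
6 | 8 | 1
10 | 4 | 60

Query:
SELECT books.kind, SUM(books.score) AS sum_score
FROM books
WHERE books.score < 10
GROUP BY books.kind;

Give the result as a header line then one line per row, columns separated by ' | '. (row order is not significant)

== RESULT ==
books.kind | sum_score
green | 15
gold | 9

Derivation:
After WHERE (3 rows):
books.rank | books.kind | books.score | books.dept
2 | green | 8 | fin
1 | green | 7 | hr
9 | gold | 9 | ops
After GROUP BY (2 rows):
books.kind | sum_score
green | 15
gold | 9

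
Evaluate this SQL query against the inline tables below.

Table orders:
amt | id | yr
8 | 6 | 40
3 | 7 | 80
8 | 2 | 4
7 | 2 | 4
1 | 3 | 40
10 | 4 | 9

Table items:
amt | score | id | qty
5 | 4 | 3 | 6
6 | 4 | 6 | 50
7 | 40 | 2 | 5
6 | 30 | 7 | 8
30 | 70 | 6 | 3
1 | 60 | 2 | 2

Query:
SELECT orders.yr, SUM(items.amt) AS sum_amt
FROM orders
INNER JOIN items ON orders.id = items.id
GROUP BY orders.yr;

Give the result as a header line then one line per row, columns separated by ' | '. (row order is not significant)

== RESULT ==
orders.yr | sum_amt
40 | 41
80 | 6
4 | 16

Derivation:
After JOIN items (8 rows):
orders.amt | orders.id | orders.yr | items.amt | items.score | items.id | items.qty
8 | 6 | 40 | 6 | 4 | 6 | 50
8 | 6 | 40 | 30 | 70 | 6 | 3
3 | 7 | 80 | 6 | 30 | 7 | 8
8 | 2 | 4 | 7 | 40 | 2 | 5
8 | 2 | 4 | 1 | 60 | 2 | 2
7 | 2 | 4 | 7 | 40 | 2 | 5
7 | 2 | 4 | 1 | 60 | 2 | 2
1 | 3 | 40 | 5 | 4 | 3 | 6
After GROUP BY (3 rows):
orders.yr | sum_amt
40 | 41
80 | 6
4 | 16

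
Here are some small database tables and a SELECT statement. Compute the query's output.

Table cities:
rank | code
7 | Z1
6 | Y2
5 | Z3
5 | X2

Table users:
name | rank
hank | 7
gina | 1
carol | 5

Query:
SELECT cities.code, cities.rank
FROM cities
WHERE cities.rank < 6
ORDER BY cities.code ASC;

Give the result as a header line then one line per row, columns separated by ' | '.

== RESULT ==
cities.code | cities.rank
X2 | 5
Z3 | 5

Derivation:
After WHERE (2 rows):
cities.rank | cities.code
5 | Z3
5 | X2
After SELECT (2 rows):
cities.code | cities.rank
Z3 | 5
X2 | 5
After ORDER BY (2 rows):
cities.code | cities.rank
X2 | 5
Z3 | 5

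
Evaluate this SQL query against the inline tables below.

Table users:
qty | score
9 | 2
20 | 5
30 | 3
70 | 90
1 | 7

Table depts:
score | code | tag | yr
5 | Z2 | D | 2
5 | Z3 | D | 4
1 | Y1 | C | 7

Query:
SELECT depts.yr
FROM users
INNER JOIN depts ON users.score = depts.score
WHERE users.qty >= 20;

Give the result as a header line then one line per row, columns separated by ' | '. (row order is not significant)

== RESULT ==
depts.yr
2
4

Derivation:
After JOIN depts (2 rows):
users.qty | users.score | depts.score | depts.code | depts.tag | depts.yr
20 | 5 | 5 | Z2 | D | 2
20 | 5 | 5 | Z3 | D | 4
After WHERE (2 rows):
users.qty | users.score | depts.score | depts.code | depts.tag | depts.yr
20 | 5 | 5 | Z2 | D | 2
20 | 5 | 5 | Z3 | D | 4
After SELECT (2 rows):
depts.yr
2
4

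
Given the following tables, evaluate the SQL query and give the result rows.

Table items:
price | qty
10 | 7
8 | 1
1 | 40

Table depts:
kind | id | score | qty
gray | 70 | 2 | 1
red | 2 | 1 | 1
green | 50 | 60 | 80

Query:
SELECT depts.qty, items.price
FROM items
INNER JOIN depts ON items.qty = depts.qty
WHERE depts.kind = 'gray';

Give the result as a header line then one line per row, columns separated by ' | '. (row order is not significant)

After JOIN depts (2 rows):
items.price | items.qty | depts.kind | depts.id | depts.score | depts.qty
8 | 1 | gray | 70 | 2 | 1
8 | 1 | red | 2 | 1 | 1
After WHERE (1 rows):
items.price | items.qty | depts.kind | depts.id | depts.score | depts.qty
8 | 1 | gray | 70 | 2 | 1
After SELECT (1 rows):
depts.qty | items.price
1 | 8

== RESULT ==
depts.qty | items.price
1 | 8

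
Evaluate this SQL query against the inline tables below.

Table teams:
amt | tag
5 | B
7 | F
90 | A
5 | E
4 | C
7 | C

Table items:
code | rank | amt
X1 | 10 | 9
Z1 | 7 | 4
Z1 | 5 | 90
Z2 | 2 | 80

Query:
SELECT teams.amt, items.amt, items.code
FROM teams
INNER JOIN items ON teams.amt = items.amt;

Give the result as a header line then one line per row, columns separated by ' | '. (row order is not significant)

== RESULT ==
teams.amt | items.amt | items.code
90 | 90 | Z1
4 | 4 | Z1

Derivation:
After JOIN items (2 rows):
teams.amt | teams.tag | items.code | items.rank | items.amt
90 | A | Z1 | 5 | 90
4 | C | Z1 | 7 | 4
After SELECT (2 rows):
teams.amt | items.amt | items.code
90 | 90 | Z1
4 | 4 | Z1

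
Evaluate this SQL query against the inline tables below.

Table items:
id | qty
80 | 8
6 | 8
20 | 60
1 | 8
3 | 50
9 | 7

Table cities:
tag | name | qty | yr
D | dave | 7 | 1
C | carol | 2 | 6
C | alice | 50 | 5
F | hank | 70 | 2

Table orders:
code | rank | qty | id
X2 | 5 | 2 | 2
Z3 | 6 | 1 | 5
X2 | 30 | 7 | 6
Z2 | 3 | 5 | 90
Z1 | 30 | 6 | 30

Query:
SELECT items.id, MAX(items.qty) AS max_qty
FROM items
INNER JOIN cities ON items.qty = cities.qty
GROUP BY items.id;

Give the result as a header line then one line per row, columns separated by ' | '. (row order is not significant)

After JOIN cities (2 rows):
items.id | items.qty | cities.tag | cities.name | cities.qty | cities.yr
3 | 50 | C | alice | 50 | 5
9 | 7 | D | dave | 7 | 1
After GROUP BY (2 rows):
items.id | max_qty
3 | 50
9 | 7

== RESULT ==
items.id | max_qty
3 | 50
9 | 7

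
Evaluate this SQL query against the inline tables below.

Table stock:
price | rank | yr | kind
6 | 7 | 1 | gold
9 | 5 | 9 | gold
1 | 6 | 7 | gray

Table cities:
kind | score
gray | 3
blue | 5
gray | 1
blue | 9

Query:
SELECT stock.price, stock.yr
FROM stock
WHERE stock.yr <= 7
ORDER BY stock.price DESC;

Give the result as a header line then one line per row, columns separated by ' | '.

After WHERE (2 rows):
stock.price | stock.rank | stock.yr | stock.kind
6 | 7 | 1 | gold
1 | 6 | 7 | gray
After SELECT (2 rows):
stock.price | stock.yr
6 | 1
1 | 7
After ORDER BY (2 rows):
stock.price | stock.yr
6 | 1
1 | 7

== RESULT ==
stock.price | stock.yr
6 | 1
1 | 7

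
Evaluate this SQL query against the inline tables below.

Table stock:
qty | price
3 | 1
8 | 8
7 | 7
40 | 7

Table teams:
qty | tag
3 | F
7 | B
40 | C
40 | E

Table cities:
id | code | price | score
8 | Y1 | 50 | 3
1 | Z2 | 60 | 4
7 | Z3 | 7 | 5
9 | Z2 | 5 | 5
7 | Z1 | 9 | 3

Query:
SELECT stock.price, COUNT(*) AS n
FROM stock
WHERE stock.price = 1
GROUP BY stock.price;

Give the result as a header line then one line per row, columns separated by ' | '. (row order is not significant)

After WHERE (1 rows):
stock.qty | stock.price
3 | 1
After GROUP BY (1 rows):
stock.price | n
1 | 1

== RESULT ==
stock.price | n
1 | 1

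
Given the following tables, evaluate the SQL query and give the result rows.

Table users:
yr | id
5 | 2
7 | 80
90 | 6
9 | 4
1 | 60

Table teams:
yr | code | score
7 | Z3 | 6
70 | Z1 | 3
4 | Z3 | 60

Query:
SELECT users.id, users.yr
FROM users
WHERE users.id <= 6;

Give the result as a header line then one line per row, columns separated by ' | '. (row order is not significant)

After WHERE (3 rows):
users.yr | users.id
5 | 2
90 | 6
9 | 4
After SELECT (3 rows):
users.id | users.yr
2 | 5
6 | 90
4 | 9

== RESULT ==
users.id | users.yr
2 | 5
6 | 90
4 | 9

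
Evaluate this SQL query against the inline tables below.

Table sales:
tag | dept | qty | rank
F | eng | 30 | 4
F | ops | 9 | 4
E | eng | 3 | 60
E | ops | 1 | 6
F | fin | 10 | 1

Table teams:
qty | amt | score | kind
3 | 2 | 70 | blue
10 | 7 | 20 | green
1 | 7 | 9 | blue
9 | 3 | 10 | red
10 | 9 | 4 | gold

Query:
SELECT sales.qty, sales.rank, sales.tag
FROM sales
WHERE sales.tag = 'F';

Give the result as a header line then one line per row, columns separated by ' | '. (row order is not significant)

After WHERE (3 rows):
sales.tag | sales.dept | sales.qty | sales.rank
F | eng | 30 | 4
F | ops | 9 | 4
F | fin | 10 | 1
After SELECT (3 rows):
sales.qty | sales.rank | sales.tag
30 | 4 | F
9 | 4 | F
10 | 1 | F

== RESULT ==
sales.qty | sales.rank | sales.tag
30 | 4 | F
9 | 4 | F
10 | 1 | F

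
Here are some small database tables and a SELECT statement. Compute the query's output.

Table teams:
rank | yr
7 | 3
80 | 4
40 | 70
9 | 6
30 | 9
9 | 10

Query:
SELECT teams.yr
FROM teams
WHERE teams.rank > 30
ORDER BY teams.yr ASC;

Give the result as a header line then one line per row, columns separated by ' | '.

== RESULT ==
teams.yr
4
70

Derivation:
After WHERE (2 rows):
teams.rank | teams.yr
80 | 4
40 | 70
After SELECT (2 rows):
teams.yr
4
70
After ORDER BY (2 rows):
teams.yr
4
70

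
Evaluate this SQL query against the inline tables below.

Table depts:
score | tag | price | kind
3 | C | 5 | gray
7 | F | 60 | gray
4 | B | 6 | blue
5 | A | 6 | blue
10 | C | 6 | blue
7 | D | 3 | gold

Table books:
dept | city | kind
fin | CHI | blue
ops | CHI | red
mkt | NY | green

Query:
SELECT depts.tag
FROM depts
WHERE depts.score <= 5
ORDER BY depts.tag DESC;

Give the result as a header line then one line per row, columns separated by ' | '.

After WHERE (3 rows):
depts.score | depts.tag | depts.price | depts.kind
3 | C | 5 | gray
4 | B | 6 | blue
5 | A | 6 | blue
After SELECT (3 rows):
depts.tag
C
B
A
After ORDER BY (3 rows):
depts.tag
C
B
A

== RESULT ==
depts.tag
C
B
A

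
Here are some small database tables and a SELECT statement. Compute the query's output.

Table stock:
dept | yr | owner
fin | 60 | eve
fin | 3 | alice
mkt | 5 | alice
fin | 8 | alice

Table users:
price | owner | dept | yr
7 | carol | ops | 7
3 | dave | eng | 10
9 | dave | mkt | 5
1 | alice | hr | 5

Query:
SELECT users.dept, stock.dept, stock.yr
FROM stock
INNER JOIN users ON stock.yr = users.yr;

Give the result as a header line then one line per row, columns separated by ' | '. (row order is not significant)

After JOIN users (2 rows):
stock.dept | stock.yr | stock.owner | users.price | users.owner | users.dept | users.yr
mkt | 5 | alice | 9 | dave | mkt | 5
mkt | 5 | alice | 1 | alice | hr | 5
After SELECT (2 rows):
users.dept | stock.dept | stock.yr
mkt | mkt | 5
hr | mkt | 5

== RESULT ==
users.dept | stock.dept | stock.yr
mkt | mkt | 5
hr | mkt | 5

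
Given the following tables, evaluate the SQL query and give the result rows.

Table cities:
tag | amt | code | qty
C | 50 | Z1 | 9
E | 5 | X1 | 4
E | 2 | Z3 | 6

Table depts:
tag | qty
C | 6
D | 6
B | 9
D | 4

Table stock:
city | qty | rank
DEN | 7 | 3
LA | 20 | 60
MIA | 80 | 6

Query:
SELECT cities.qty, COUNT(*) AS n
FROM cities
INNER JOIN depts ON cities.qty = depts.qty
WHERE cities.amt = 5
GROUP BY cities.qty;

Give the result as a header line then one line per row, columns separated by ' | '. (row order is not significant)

After JOIN depts (4 rows):
cities.tag | cities.amt | cities.code | cities.qty | depts.tag | depts.qty
C | 50 | Z1 | 9 | B | 9
E | 5 | X1 | 4 | D | 4
E | 2 | Z3 | 6 | C | 6
E | 2 | Z3 | 6 | D | 6
After WHERE (1 rows):
cities.tag | cities.amt | cities.code | cities.qty | depts.tag | depts.qty
E | 5 | X1 | 4 | D | 4
After GROUP BY (1 rows):
cities.qty | n
4 | 1

== RESULT ==
cities.qty | n
4 | 1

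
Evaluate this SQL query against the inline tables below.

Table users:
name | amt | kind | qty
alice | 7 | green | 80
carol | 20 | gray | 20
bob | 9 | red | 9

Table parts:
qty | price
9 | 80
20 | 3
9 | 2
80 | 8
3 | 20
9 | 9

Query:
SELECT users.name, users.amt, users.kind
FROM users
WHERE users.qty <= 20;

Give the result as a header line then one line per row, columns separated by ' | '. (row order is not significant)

== RESULT ==
users.name | users.amt | users.kind
carol | 20 | gray
bob | 9 | red

Derivation:
After WHERE (2 rows):
users.name | users.amt | users.kind | users.qty
carol | 20 | gray | 20
bob | 9 | red | 9
After SELECT (2 rows):
users.name | users.amt | users.kind
carol | 20 | gray
bob | 9 | red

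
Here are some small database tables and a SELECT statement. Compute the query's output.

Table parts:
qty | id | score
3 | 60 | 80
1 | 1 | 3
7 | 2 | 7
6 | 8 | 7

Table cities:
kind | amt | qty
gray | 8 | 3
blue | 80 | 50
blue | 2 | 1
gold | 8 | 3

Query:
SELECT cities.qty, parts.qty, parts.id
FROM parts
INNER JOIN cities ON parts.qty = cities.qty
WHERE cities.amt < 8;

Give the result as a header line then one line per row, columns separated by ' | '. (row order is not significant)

== RESULT ==
cities.qty | parts.qty | parts.id
1 | 1 | 1

Derivation:
After JOIN cities (3 rows):
parts.qty | parts.id | parts.score | cities.kind | cities.amt | cities.qty
3 | 60 | 80 | gray | 8 | 3
3 | 60 | 80 | gold | 8 | 3
1 | 1 | 3 | blue | 2 | 1
After WHERE (1 rows):
parts.qty | parts.id | parts.score | cities.kind | cities.amt | cities.qty
1 | 1 | 3 | blue | 2 | 1
After SELECT (1 rows):
cities.qty | parts.qty | parts.id
1 | 1 | 1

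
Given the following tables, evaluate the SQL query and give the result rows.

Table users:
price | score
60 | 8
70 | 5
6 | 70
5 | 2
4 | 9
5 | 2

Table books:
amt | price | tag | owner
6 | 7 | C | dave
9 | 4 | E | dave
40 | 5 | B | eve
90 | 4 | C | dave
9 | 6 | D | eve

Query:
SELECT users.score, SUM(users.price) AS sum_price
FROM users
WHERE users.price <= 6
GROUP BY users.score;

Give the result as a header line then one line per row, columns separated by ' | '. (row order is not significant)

After WHERE (4 rows):
users.price | users.score
6 | 70
5 | 2
4 | 9
5 | 2
After GROUP BY (3 rows):
users.score | sum_price
70 | 6
2 | 10
9 | 4

== RESULT ==
users.score | sum_price
70 | 6
2 | 10
9 | 4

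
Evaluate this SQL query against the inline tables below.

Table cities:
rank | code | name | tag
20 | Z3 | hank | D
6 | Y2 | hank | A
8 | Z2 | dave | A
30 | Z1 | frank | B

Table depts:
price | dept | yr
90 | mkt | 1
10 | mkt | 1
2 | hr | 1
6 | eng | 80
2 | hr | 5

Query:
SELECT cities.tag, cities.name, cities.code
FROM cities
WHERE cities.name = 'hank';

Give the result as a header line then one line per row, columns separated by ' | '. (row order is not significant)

== RESULT ==
cities.tag | cities.name | cities.code
D | hank | Z3
A | hank | Y2

Derivation:
After WHERE (2 rows):
cities.rank | cities.code | cities.name | cities.tag
20 | Z3 | hank | D
6 | Y2 | hank | A
After SELECT (2 rows):
cities.tag | cities.name | cities.code
D | hank | Z3
A | hank | Y2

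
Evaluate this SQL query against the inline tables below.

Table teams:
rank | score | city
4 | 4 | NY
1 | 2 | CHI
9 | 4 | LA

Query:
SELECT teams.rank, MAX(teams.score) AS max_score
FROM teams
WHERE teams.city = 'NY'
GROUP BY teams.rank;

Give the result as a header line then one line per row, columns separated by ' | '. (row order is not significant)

== RESULT ==
teams.rank | max_score
4 | 4

Derivation:
After WHERE (1 rows):
teams.rank | teams.score | teams.city
4 | 4 | NY
After GROUP BY (1 rows):
teams.rank | max_score
4 | 4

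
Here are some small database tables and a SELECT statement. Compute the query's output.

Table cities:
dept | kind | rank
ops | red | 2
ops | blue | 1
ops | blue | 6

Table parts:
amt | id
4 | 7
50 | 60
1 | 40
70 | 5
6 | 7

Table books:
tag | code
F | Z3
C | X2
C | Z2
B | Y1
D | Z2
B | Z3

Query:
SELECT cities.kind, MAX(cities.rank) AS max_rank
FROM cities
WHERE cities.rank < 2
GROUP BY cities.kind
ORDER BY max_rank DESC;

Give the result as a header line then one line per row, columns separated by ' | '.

After WHERE (1 rows):
cities.dept | cities.kind | cities.rank
ops | blue | 1
After GROUP BY (1 rows):
cities.kind | max_rank
blue | 1
After ORDER BY (1 rows):
cities.kind | max_rank
blue | 1

== RESULT ==
cities.kind | max_rank
blue | 1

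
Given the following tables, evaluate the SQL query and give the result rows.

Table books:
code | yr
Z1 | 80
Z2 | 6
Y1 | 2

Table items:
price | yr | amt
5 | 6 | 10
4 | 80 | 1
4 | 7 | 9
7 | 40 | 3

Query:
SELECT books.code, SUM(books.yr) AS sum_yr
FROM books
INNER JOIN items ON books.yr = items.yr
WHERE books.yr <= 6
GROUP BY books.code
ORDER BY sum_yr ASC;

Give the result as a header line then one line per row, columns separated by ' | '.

== RESULT ==
books.code | sum_yr
Z2 | 6

Derivation:
After JOIN items (2 rows):
books.code | books.yr | items.price | items.yr | items.amt
Z1 | 80 | 4 | 80 | 1
Z2 | 6 | 5 | 6 | 10
After WHERE (1 rows):
books.code | books.yr | items.price | items.yr | items.amt
Z2 | 6 | 5 | 6 | 10
After GROUP BY (1 rows):
books.code | sum_yr
Z2 | 6
After ORDER BY (1 rows):
books.code | sum_yr
Z2 | 6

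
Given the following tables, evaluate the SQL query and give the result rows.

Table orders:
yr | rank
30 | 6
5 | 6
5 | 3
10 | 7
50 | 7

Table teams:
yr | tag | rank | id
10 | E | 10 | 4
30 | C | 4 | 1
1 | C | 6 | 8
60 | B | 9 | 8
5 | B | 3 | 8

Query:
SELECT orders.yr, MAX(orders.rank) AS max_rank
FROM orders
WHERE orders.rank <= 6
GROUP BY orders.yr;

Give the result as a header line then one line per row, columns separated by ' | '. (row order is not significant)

After WHERE (3 rows):
orders.yr | orders.rank
30 | 6
5 | 6
5 | 3
After GROUP BY (2 rows):
orders.yr | max_rank
30 | 6
5 | 6

== RESULT ==
orders.yr | max_rank
30 | 6
5 | 6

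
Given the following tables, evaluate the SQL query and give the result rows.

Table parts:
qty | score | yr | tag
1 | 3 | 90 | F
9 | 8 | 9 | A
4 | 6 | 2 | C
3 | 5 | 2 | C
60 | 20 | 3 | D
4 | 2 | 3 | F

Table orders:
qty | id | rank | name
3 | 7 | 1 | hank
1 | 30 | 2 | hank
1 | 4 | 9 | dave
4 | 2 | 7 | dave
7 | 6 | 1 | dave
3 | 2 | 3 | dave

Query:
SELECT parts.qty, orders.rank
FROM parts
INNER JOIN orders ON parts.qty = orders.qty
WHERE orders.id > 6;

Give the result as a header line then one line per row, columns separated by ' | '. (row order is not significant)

After JOIN orders (6 rows):
parts.qty | parts.score | parts.yr | parts.tag | orders.qty | orders.id | orders.rank | orders.name
1 | 3 | 90 | F | 1 | 30 | 2 | hank
1 | 3 | 90 | F | 1 | 4 | 9 | dave
4 | 6 | 2 | C | 4 | 2 | 7 | dave
3 | 5 | 2 | C | 3 | 7 | 1 | hank
3 | 5 | 2 | C | 3 | 2 | 3 | dave
4 | 2 | 3 | F | 4 | 2 | 7 | dave
After WHERE (2 rows):
parts.qty | parts.score | parts.yr | parts.tag | orders.qty | orders.id | orders.rank | orders.name
1 | 3 | 90 | F | 1 | 30 | 2 | hank
3 | 5 | 2 | C | 3 | 7 | 1 | hank
After SELECT (2 rows):
parts.qty | orders.rank
1 | 2
3 | 1

== RESULT ==
parts.qty | orders.rank
1 | 2
3 | 1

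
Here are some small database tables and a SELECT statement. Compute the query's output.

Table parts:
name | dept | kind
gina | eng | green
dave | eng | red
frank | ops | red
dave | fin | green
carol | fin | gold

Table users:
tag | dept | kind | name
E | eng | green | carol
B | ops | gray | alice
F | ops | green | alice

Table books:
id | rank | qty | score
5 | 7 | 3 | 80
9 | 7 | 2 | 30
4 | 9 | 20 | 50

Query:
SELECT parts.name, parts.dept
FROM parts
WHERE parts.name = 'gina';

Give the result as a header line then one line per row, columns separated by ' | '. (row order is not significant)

== RESULT ==
parts.name | parts.dept
gina | eng

Derivation:
After WHERE (1 rows):
parts.name | parts.dept | parts.kind
gina | eng | green
After SELECT (1 rows):
parts.name | parts.dept
gina | eng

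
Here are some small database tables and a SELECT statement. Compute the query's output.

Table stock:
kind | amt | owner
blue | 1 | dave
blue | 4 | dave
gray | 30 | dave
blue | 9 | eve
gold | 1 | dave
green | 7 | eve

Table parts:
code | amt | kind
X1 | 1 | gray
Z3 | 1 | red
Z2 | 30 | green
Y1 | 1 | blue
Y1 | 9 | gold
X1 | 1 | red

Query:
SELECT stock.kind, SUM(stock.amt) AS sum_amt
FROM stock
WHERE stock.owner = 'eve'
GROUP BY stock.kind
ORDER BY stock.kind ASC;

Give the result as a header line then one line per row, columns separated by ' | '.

== RESULT ==
stock.kind | sum_amt
blue | 9
green | 7

Derivation:
After WHERE (2 rows):
stock.kind | stock.amt | stock.owner
blue | 9 | eve
green | 7 | eve
After GROUP BY (2 rows):
stock.kind | sum_amt
blue | 9
green | 7
After ORDER BY (2 rows):
stock.kind | sum_amt
blue | 9
green | 7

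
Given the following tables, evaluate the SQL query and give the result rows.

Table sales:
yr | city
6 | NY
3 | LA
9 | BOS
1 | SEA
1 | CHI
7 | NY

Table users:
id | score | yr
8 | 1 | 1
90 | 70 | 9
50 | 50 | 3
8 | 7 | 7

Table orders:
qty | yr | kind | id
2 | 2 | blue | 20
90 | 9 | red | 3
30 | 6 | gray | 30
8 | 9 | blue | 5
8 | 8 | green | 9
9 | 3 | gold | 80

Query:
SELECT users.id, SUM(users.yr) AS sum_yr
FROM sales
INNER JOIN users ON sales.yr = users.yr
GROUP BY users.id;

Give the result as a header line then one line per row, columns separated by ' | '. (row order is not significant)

== RESULT ==
users.id | sum_yr
50 | 3
90 | 9
8 | 9

Derivation:
After JOIN users (5 rows):
sales.yr | sales.city | users.id | users.score | users.yr
3 | LA | 50 | 50 | 3
9 | BOS | 90 | 70 | 9
1 | SEA | 8 | 1 | 1
1 | CHI | 8 | 1 | 1
7 | NY | 8 | 7 | 7
After GROUP BY (3 rows):
users.id | sum_yr
50 | 3
90 | 9
8 | 9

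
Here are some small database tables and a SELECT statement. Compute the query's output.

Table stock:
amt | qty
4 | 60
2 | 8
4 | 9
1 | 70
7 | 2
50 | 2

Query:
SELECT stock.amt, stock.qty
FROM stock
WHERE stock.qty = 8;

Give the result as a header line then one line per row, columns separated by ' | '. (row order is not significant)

== RESULT ==
stock.amt | stock.qty
2 | 8

Derivation:
After WHERE (1 rows):
stock.amt | stock.qty
2 | 8
After SELECT (1 rows):
stock.amt | stock.qty
2 | 8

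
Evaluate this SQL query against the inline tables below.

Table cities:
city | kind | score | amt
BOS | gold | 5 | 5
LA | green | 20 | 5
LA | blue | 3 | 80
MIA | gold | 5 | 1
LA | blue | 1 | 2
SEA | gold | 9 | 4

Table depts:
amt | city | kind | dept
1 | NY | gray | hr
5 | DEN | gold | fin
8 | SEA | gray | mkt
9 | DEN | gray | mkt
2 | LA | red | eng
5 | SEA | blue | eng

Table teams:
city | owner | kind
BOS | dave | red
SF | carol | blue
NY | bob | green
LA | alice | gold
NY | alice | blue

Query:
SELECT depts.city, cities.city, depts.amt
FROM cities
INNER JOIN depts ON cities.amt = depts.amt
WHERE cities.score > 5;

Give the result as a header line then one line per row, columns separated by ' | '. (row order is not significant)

After JOIN depts (6 rows):
cities.city | cities.kind | cities.score | cities.amt | depts.amt | depts.city | depts.kind | depts.dept
BOS | gold | 5 | 5 | 5 | DEN | gold | fin
BOS | gold | 5 | 5 | 5 | SEA | blue | eng
LA | green | 20 | 5 | 5 | DEN | gold | fin
LA | green | 20 | 5 | 5 | SEA | blue | eng
MIA | gold | 5 | 1 | 1 | NY | gray | hr
LA | blue | 1 | 2 | 2 | LA | red | eng
After WHERE (2 rows):
cities.city | cities.kind | cities.score | cities.amt | depts.amt | depts.city | depts.kind | depts.dept
LA | green | 20 | 5 | 5 | DEN | gold | fin
LA | green | 20 | 5 | 5 | SEA | blue | eng
After SELECT (2 rows):
depts.city | cities.city | depts.amt
DEN | LA | 5
SEA | LA | 5

== RESULT ==
depts.city | cities.city | depts.amt
DEN | LA | 5
SEA | LA | 5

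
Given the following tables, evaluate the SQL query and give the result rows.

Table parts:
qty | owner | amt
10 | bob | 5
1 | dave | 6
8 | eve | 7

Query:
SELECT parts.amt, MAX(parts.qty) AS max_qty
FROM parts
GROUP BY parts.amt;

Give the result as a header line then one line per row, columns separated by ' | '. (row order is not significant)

After GROUP BY (3 rows):
parts.amt | max_qty
5 | 10
6 | 1
7 | 8

== RESULT ==
parts.amt | max_qty
5 | 10
6 | 1
7 | 8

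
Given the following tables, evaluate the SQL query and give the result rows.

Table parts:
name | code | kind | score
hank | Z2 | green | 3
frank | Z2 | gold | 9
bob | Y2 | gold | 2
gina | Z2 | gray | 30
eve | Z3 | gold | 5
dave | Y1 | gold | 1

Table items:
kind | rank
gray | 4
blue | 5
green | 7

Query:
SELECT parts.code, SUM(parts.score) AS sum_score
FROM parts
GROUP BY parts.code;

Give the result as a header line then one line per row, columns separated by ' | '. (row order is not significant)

== RESULT ==
parts.code | sum_score
Z2 | 42
Y2 | 2
Z3 | 5
Y1 | 1

Derivation:
After GROUP BY (4 rows):
parts.code | sum_score
Z2 | 42
Y2 | 2
Z3 | 5
Y1 | 1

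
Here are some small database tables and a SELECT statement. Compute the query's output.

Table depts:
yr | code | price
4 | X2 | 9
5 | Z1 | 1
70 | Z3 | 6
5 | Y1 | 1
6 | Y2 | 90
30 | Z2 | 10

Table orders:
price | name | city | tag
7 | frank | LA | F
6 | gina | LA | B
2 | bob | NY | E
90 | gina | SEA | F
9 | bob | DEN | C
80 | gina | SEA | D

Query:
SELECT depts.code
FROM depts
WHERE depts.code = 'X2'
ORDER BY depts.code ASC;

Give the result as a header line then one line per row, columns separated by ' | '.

After WHERE (1 rows):
depts.yr | depts.code | depts.price
4 | X2 | 9
After SELECT (1 rows):
depts.code
X2
After ORDER BY (1 rows):
depts.code
X2

== RESULT ==
depts.code
X2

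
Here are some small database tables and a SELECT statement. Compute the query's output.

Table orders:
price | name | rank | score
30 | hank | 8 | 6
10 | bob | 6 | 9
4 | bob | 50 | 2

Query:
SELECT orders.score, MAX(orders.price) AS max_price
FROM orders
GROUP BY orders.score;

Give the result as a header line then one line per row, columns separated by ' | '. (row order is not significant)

After GROUP BY (3 rows):
orders.score | max_price
6 | 30
9 | 10
2 | 4

== RESULT ==
orders.score | max_price
6 | 30
9 | 10
2 | 4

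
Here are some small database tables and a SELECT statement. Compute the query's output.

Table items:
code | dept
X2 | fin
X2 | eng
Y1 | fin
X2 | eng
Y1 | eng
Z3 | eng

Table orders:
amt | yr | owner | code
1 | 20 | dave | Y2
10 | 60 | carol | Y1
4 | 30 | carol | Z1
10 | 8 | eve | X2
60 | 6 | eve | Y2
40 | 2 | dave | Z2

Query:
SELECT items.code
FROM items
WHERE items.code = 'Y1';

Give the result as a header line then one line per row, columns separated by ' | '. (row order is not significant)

After WHERE (2 rows):
items.code | items.dept
Y1 | fin
Y1 | eng
After SELECT (2 rows):
items.code
Y1
Y1

== RESULT ==
items.code
Y1
Y1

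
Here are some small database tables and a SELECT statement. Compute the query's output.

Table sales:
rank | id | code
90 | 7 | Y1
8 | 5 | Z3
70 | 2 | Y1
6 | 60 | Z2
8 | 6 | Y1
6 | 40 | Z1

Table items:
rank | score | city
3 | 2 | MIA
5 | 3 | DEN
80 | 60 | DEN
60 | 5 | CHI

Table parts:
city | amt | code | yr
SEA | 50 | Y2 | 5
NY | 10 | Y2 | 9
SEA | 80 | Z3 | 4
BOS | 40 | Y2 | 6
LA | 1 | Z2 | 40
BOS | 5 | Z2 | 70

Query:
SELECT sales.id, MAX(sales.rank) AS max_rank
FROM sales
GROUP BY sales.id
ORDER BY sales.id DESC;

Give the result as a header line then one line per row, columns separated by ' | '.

== RESULT ==
sales.id | max_rank
60 | 6
40 | 6
7 | 90
6 | 8
5 | 8
2 | 70

Derivation:
After GROUP BY (6 rows):
sales.id | max_rank
7 | 90
5 | 8
2 | 70
60 | 6
6 | 8
40 | 6
After ORDER BY (6 rows):
sales.id | max_rank
60 | 6
40 | 6
7 | 90
6 | 8
5 | 8
2 | 70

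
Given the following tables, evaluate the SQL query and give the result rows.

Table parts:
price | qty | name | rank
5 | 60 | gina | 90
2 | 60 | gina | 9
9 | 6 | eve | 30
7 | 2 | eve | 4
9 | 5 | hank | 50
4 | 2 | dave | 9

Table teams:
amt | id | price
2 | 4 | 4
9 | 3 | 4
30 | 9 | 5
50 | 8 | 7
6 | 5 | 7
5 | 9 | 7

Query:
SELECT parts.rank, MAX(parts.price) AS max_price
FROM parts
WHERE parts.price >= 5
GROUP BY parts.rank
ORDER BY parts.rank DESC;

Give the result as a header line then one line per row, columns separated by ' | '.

== RESULT ==
parts.rank | max_price
90 | 5
50 | 9
30 | 9
4 | 7

Derivation:
After WHERE (4 rows):
parts.price | parts.qty | parts.name | parts.rank
5 | 60 | gina | 90
9 | 6 | eve | 30
7 | 2 | eve | 4
9 | 5 | hank | 50
After GROUP BY (4 rows):
parts.rank | max_price
90 | 5
30 | 9
4 | 7
50 | 9
After ORDER BY (4 rows):
parts.rank | max_price
90 | 5
50 | 9
30 | 9
4 | 7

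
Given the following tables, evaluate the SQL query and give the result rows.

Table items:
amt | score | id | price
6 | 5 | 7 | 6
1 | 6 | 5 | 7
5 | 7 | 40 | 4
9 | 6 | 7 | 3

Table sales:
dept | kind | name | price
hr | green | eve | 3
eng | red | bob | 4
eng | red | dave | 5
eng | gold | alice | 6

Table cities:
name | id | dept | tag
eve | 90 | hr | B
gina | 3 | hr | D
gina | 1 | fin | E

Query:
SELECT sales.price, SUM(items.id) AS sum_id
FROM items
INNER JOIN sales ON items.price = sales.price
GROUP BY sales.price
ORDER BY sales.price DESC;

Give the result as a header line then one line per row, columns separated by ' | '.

After JOIN sales (3 rows):
items.amt | items.score | items.id | items.price | sales.dept | sales.kind | sales.name | sales.price
6 | 5 | 7 | 6 | eng | gold | alice | 6
5 | 7 | 40 | 4 | eng | red | bob | 4
9 | 6 | 7 | 3 | hr | green | eve | 3
After GROUP BY (3 rows):
sales.price | sum_id
6 | 7
4 | 40
3 | 7
After ORDER BY (3 rows):
sales.price | sum_id
6 | 7
4 | 40
3 | 7

== RESULT ==
sales.price | sum_id
6 | 7
4 | 40
3 | 7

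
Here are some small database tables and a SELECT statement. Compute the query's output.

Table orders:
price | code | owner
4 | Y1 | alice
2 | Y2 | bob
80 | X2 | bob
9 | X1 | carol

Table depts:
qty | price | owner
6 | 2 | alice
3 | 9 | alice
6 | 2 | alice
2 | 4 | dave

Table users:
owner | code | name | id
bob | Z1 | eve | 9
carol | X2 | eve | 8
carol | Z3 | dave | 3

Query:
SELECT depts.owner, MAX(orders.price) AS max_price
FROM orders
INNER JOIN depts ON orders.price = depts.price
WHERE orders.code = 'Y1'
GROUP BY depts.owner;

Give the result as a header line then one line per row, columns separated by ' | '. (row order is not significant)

After JOIN depts (4 rows):
orders.price | orders.code | orders.owner | depts.qty | depts.price | depts.owner
4 | Y1 | alice | 2 | 4 | dave
2 | Y2 | bob | 6 | 2 | alice
2 | Y2 | bob | 6 | 2 | alice
9 | X1 | carol | 3 | 9 | alice
After WHERE (1 rows):
orders.price | orders.code | orders.owner | depts.qty | depts.price | depts.owner
4 | Y1 | alice | 2 | 4 | dave
After GROUP BY (1 rows):
depts.owner | max_price
dave | 4

== RESULT ==
depts.owner | max_price
dave | 4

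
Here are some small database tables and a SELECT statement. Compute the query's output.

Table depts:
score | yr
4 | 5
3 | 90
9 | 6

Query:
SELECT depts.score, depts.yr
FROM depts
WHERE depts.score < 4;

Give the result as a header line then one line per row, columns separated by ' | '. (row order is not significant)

== RESULT ==
depts.score | depts.yr
3 | 90

Derivation:
After WHERE (1 rows):
depts.score | depts.yr
3 | 90
After SELECT (1 rows):
depts.score | depts.yr
3 | 90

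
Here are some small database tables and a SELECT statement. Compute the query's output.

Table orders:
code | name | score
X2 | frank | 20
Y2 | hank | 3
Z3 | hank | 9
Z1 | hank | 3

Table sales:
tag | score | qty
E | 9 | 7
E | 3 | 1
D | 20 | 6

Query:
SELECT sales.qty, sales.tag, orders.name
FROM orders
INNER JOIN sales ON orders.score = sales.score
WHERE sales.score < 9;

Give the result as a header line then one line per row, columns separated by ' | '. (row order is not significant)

== RESULT ==
sales.qty | sales.tag | orders.name
1 | E | hank
1 | E | hank

Derivation:
After JOIN sales (4 rows):
orders.code | orders.name | orders.score | sales.tag | sales.score | sales.qty
X2 | frank | 20 | D | 20 | 6
Y2 | hank | 3 | E | 3 | 1
Z3 | hank | 9 | E | 9 | 7
Z1 | hank | 3 | E | 3 | 1
After WHERE (2 rows):
orders.code | orders.name | orders.score | sales.tag | sales.score | sales.qty
Y2 | hank | 3 | E | 3 | 1
Z1 | hank | 3 | E | 3 | 1
After SELECT (2 rows):
sales.qty | sales.tag | orders.name
1 | E | hank
1 | E | hank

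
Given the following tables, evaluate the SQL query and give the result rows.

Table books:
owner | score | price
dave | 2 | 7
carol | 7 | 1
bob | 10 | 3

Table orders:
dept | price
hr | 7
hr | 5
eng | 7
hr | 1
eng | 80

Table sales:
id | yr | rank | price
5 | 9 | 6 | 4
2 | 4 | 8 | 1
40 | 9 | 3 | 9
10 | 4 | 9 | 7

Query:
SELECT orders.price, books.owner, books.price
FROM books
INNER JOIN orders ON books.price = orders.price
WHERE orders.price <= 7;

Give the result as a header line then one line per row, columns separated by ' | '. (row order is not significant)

After JOIN orders (3 rows):
books.owner | books.score | books.price | orders.dept | orders.price
dave | 2 | 7 | hr | 7
dave | 2 | 7 | eng | 7
carol | 7 | 1 | hr | 1
After WHERE (3 rows):
books.owner | books.score | books.price | orders.dept | orders.price
dave | 2 | 7 | hr | 7
dave | 2 | 7 | eng | 7
carol | 7 | 1 | hr | 1
After SELECT (3 rows):
orders.price | books.owner | books.price
7 | dave | 7
7 | dave | 7
1 | carol | 1

== RESULT ==
orders.price | books.owner | books.price
7 | dave | 7
7 | dave | 7
1 | carol | 1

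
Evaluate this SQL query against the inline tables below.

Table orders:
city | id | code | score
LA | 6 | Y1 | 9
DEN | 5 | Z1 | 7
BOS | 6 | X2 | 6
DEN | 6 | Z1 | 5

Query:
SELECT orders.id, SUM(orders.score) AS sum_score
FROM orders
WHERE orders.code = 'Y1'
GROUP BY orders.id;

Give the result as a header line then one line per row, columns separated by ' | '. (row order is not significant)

After WHERE (1 rows):
orders.city | orders.id | orders.code | orders.score
LA | 6 | Y1 | 9
After GROUP BY (1 rows):
orders.id | sum_score
6 | 9

== RESULT ==
orders.id | sum_score
6 | 9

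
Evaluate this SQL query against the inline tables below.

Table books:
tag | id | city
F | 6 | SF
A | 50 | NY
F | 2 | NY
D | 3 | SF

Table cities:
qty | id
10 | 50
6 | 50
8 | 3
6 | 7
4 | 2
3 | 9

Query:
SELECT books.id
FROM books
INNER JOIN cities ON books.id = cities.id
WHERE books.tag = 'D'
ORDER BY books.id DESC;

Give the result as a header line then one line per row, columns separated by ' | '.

After JOIN cities (4 rows):
books.tag | books.id | books.city | cities.qty | cities.id
A | 50 | NY | 10 | 50
A | 50 | NY | 6 | 50
F | 2 | NY | 4 | 2
D | 3 | SF | 8 | 3
After WHERE (1 rows):
books.tag | books.id | books.city | cities.qty | cities.id
D | 3 | SF | 8 | 3
After SELECT (1 rows):
books.id
3
After ORDER BY (1 rows):
books.id
3

== RESULT ==
books.id
3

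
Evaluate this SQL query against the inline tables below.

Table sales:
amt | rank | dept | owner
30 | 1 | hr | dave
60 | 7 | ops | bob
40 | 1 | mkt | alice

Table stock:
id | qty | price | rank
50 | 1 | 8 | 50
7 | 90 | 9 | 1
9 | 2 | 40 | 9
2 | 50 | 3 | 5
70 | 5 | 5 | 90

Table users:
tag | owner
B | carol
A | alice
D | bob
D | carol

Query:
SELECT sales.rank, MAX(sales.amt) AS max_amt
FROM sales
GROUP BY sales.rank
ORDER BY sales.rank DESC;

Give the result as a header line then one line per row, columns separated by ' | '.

After GROUP BY (2 rows):
sales.rank | max_amt
1 | 40
7 | 60
After ORDER BY (2 rows):
sales.rank | max_amt
7 | 60
1 | 40

== RESULT ==
sales.rank | max_amt
7 | 60
1 | 40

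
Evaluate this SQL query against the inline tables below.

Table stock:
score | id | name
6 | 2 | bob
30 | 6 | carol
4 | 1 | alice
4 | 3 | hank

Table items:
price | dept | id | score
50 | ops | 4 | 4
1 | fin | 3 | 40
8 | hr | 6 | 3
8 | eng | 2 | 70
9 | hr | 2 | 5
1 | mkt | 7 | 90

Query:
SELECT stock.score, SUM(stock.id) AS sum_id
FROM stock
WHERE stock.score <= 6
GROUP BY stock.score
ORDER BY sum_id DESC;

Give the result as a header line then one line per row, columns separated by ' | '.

== RESULT ==
stock.score | sum_id
4 | 4
6 | 2

Derivation:
After WHERE (3 rows):
stock.score | stock.id | stock.name
6 | 2 | bob
4 | 1 | alice
4 | 3 | hank
After GROUP BY (2 rows):
stock.score | sum_id
6 | 2
4 | 4
After ORDER BY (2 rows):
stock.score | sum_id
4 | 4
6 | 2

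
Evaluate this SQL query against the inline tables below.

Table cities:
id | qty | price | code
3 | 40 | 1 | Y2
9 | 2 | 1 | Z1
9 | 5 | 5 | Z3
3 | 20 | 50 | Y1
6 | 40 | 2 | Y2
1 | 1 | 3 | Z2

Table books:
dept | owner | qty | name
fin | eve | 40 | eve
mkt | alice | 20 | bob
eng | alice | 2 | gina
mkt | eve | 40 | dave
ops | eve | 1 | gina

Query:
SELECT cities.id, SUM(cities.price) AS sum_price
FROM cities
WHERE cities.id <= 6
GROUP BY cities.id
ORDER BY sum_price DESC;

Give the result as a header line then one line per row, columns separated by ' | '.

After WHERE (4 rows):
cities.id | cities.qty | cities.price | cities.code
3 | 40 | 1 | Y2
3 | 20 | 50 | Y1
6 | 40 | 2 | Y2
1 | 1 | 3 | Z2
After GROUP BY (3 rows):
cities.id | sum_price
3 | 51
6 | 2
1 | 3
After ORDER BY (3 rows):
cities.id | sum_price
3 | 51
1 | 3
6 | 2

== RESULT ==
cities.id | sum_price
3 | 51
1 | 3
6 | 2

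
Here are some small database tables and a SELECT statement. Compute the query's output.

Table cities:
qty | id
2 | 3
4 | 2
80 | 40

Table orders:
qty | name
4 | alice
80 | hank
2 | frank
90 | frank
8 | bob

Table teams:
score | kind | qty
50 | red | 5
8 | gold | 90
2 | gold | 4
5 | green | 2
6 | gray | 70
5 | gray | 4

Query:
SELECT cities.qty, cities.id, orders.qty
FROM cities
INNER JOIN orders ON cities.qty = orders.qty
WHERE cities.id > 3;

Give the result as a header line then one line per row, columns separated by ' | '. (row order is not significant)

After JOIN orders (3 rows):
cities.qty | cities.id | orders.qty | orders.name
2 | 3 | 2 | frank
4 | 2 | 4 | alice
80 | 40 | 80 | hank
After WHERE (1 rows):
cities.qty | cities.id | orders.qty | orders.name
80 | 40 | 80 | hank
After SELECT (1 rows):
cities.qty | cities.id | orders.qty
80 | 40 | 80

== RESULT ==
cities.qty | cities.id | orders.qty
80 | 40 | 80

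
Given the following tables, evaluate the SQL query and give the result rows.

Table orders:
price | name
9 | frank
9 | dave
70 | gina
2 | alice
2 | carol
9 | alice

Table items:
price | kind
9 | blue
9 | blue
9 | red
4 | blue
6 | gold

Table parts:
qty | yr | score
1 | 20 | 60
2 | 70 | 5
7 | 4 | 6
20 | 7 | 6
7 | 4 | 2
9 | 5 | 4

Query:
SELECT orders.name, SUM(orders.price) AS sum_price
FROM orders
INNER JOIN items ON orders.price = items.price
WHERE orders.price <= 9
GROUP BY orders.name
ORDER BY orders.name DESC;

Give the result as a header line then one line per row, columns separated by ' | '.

After JOIN items (9 rows):
orders.price | orders.name | items.price | items.kind
9 | frank | 9 | blue
9 | frank | 9 | blue
9 | frank | 9 | red
9 | dave | 9 | blue
9 | dave | 9 | blue
9 | dave | 9 | red
9 | alice | 9 | blue
9 | alice | 9 | blue
9 | alice | 9 | red
After WHERE (9 rows):
orders.price | orders.name | items.price | items.kind
9 | frank | 9 | blue
9 | frank | 9 | blue
9 | frank | 9 | red
9 | dave | 9 | blue
9 | dave | 9 | blue
9 | dave | 9 | red
9 | alice | 9 | blue
9 | alice | 9 | blue
9 | alice | 9 | red
After GROUP BY (3 rows):
orders.name | sum_price
frank | 27
dave | 27
alice | 27
After ORDER BY (3 rows):
orders.name | sum_price
frank | 27
dave | 27
alice | 27

== RESULT ==
orders.name | sum_price
frank | 27
dave | 27
alice | 27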